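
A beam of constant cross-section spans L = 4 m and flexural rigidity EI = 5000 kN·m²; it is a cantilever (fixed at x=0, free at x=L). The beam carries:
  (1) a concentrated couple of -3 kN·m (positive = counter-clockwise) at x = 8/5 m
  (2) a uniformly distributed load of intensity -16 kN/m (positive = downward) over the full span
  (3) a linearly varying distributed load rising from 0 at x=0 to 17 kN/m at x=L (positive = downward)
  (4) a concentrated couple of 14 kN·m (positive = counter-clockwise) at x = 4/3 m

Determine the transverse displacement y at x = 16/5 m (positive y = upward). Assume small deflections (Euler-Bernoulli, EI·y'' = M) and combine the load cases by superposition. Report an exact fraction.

y(16/5) = 2128654/87890625 m

Load 1 — applied couple M₀=-3 kN·m at a=8/5 m (b=L-a=12/5):
  y_1 = M₀a(2x-a)/(2EI)  [x>a] = (-3)·(8/5)·(2·(16/5)-(8/5))/(2·5000) = -36/15625 m
Load 2 — uniform load w=-16 kN/m over full span:
  y_2 = -wx²(x²-4Lx+6L²)/(24EI) = -(-16)·(16/5)²·((16/5)²-4·4·(16/5)+6·4²)/(24·5000) = 88064/1171875 m
Load 3 — triangular load w₀=17 kN/m (0→w₀ over full span):
  y_3 = (w₀Lx³/12-w₀L²x²/6-w₀x⁵/(120L))/EI = (17·4·(16/5)³/12-17·4²·(16/5)²/6-17·(16/5)⁵/(120·4))/5000 = -1701632/29296875 m
Load 4 — applied couple M₀=14 kN·m at a=4/3 m (b=L-a=8/3):
  y_4 = M₀a(2x-a)/(2EI)  [x>a] = 14·(4/3)·(2·(16/5)-(4/3))/(2·5000) = 266/28125 m
Superposition: y = Σ y_i = 2128654/87890625 m ≈ 0.024219 m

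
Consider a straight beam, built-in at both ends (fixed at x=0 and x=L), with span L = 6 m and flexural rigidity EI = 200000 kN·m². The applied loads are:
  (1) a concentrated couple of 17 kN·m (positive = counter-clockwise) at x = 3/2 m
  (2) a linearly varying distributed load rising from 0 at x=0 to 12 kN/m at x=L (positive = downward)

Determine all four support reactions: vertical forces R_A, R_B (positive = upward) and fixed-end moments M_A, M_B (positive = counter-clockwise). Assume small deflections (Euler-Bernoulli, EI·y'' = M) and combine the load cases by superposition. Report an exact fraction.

Load 1 — applied couple M₀=17 kN·m at a=3/2 m (b=L-a=9/2):
  R_A = 6M₀ab/L³ = 6·17·(3/2)·(9/2)/6³ = 51/16 kN
  M_A = M₀b(2a-b)/L² = 17·(9/2)·(2·(3/2)-(9/2))/6² = -51/16 kN·m
  R_B = -6M₀ab/L³ = -6·17·(3/2)·(9/2)/6³ = -51/16 kN
  M_B = M₀a(2b-a)/L² = 17·(3/2)·(2·(9/2)-(3/2))/6² = 85/16 kN·m
Load 2 — triangular load w₀=12 kN/m (0→w₀ over full span):
  R_A = 3w₀L/20 = 3·12·6/20 = 54/5 kN
  M_A = w₀L²/30 = 12·6²/30 = 72/5 kN·m
  R_B = 7w₀L/20 = 7·12·6/20 = 126/5 kN
  M_B = -w₀L²/20 = -12·6²/20 = -108/5 kN·m
Superposition: R_A = 1119/80 kN, M_A = 897/80 kN·m, R_B = 1761/80 kN, M_B = -1303/80 kN·m

R_A = 1119/80 kN, M_A = 897/80 kN·m, R_B = 1761/80 kN, M_B = -1303/80 kN·m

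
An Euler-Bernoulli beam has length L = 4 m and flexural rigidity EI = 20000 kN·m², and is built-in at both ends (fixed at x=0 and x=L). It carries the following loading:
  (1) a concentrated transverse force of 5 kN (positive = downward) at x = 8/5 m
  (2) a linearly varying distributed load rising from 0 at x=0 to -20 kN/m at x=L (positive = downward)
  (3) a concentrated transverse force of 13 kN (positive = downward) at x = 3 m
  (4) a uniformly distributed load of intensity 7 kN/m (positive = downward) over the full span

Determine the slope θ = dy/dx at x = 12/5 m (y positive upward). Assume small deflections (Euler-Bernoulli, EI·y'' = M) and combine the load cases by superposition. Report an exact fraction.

θ(12/5) = 11/390625 rad

Load 1 — point force P=5 kN at a=8/5 m (b=L-a=12/5):
  θ_1 = Pa²(L-x)(2bL-(3b+a)(L-x))/(2L³EI)  [x>a] = 5·(8/5)²·(4-(12/5))·(2·(12/5)·4-(3·(12/5)+(8/5))·(4-(12/5)))/(2·4³·20000) = 16/390625 rad
Load 2 — triangular load w₀=-20 kN/m (0→w₀ over full span):
  θ_2 = -w₀(2x(L-x)(L-2x)(x+2L)+x²(L-x)²)/(120LEI) = -(-20)·(2·(12/5)·(4-(12/5))·(4-2·(12/5))·((12/5)+2·4)+(12/5)²·(4-(12/5))²)/(120·4·20000) = -8/78125 rad
Load 3 — point force P=13 kN at a=3 m (b=L-a=1):
  θ_3 = -Pb²x(2aL-(3a+b)x)/(2L³EI)  [x≤a] = -13·1²·(12/5)·(2·3·4-(3·3+1)·(12/5))/(2·4³·20000) = 0 rad
Load 4 — uniform load w=7 kN/m over full span:
  θ_4 = -wx(L-x)(L-2x)/(12EI) = -7·(12/5)·(4-(12/5))·(4-2·(12/5))/(12·20000) = 7/78125 rad
Superposition: θ = Σ θ_i = 11/390625 rad ≈ 0.000028 rad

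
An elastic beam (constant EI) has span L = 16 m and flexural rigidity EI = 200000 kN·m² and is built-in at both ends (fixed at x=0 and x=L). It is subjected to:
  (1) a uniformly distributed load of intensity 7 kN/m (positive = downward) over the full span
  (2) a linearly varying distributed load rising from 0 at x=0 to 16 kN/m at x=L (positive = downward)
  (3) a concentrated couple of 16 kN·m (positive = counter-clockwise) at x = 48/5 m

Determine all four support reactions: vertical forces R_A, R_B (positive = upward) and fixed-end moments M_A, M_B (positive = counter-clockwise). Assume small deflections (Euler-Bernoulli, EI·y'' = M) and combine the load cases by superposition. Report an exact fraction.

Load 1 — uniform load w=7 kN/m over full span:
  R_A = wL/2 = 7·16/2 = 56 kN
  M_A = wL²/12 = 7·16²/12 = 448/3 kN·m
  R_B = wL/2 = 7·16/2 = 56 kN
  M_B = -wL²/12 = -7·16²/12 = -448/3 kN·m
Load 2 — triangular load w₀=16 kN/m (0→w₀ over full span):
  R_A = 3w₀L/20 = 3·16·16/20 = 192/5 kN
  M_A = w₀L²/30 = 16·16²/30 = 2048/15 kN·m
  R_B = 7w₀L/20 = 7·16·16/20 = 448/5 kN
  M_B = -w₀L²/20 = -16·16²/20 = -1024/5 kN·m
Load 3 — applied couple M₀=16 kN·m at a=48/5 m (b=L-a=32/5):
  R_A = 6M₀ab/L³ = 6·16·(48/5)·(32/5)/16³ = 36/25 kN
  M_A = M₀b(2a-b)/L² = 16·(32/5)·(2·(48/5)-(32/5))/16² = 128/25 kN·m
  R_B = -6M₀ab/L³ = -6·16·(48/5)·(32/5)/16³ = -36/25 kN
  M_B = M₀a(2b-a)/L² = 16·(48/5)·(2·(32/5)-(48/5))/16² = 48/25 kN·m
Superposition: R_A = 2396/25 kN, M_A = 21824/75 kN·m, R_B = 3604/25 kN, M_B = -26416/75 kN·m

R_A = 2396/25 kN, M_A = 21824/75 kN·m, R_B = 3604/25 kN, M_B = -26416/75 kN·m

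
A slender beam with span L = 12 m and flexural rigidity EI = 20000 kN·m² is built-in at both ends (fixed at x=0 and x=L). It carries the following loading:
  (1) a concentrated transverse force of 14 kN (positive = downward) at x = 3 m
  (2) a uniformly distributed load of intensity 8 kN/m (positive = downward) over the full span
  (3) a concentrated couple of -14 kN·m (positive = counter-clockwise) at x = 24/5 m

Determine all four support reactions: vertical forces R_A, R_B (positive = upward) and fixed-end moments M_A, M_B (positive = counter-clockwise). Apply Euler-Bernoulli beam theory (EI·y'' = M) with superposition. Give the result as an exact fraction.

Load 1 — point force P=14 kN at a=3 m (b=L-a=9):
  R_A = Pb²(3a+b)/L³ = 14·9²·(3·3+9)/12³ = 189/16 kN
  M_A = Pab²/L² = 14·3·9²/12² = 189/8 kN·m
  R_B = Pa²(a+3b)/L³ = 14·3²·(3+3·9)/12³ = 35/16 kN
  M_B = -Pa²b/L² = -14·3²·9/12² = -63/8 kN·m
Load 2 — uniform load w=8 kN/m over full span:
  R_A = wL/2 = 8·12/2 = 48 kN
  M_A = wL²/12 = 8·12²/12 = 96 kN·m
  R_B = wL/2 = 8·12/2 = 48 kN
  M_B = -wL²/12 = -8·12²/12 = -96 kN·m
Load 3 — applied couple M₀=-14 kN·m at a=24/5 m (b=L-a=36/5):
  R_A = 6M₀ab/L³ = 6·(-14)·(24/5)·(36/5)/12³ = -42/25 kN
  M_A = M₀b(2a-b)/L² = (-14)·(36/5)·(2·(24/5)-(36/5))/12² = -42/25 kN·m
  R_B = -6M₀ab/L³ = -6·(-14)·(24/5)·(36/5)/12³ = 42/25 kN
  M_B = M₀a(2b-a)/L² = (-14)·(24/5)·(2·(36/5)-(24/5))/12² = -112/25 kN·m
Superposition: R_A = 23253/400 kN, M_A = 23589/200 kN·m, R_B = 20747/400 kN, M_B = -21671/200 kN·m

R_A = 23253/400 kN, M_A = 23589/200 kN·m, R_B = 20747/400 kN, M_B = -21671/200 kN·m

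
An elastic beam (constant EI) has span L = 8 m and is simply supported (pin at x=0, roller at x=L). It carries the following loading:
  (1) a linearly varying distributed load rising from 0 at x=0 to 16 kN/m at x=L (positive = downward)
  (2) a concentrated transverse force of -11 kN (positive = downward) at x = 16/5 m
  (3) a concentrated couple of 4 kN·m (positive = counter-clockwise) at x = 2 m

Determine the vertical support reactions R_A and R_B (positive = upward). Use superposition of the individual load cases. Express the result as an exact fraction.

Load 1 — triangular load w₀=16 kN/m (0→w₀ over full span):
  R_A = w₀L/6 = 16·8/6 = 64/3 kN
  R_B = w₀L/3 = 16·8/3 = 128/3 kN
Load 2 — point force P=-11 kN at a=16/5 m (b=L-a=24/5):
  R_A = Pb/L = (-11)·(24/5)/8 = -33/5 kN
  R_B = Pa/L = (-11)·(16/5)/8 = -22/5 kN
Load 3 — applied couple M₀=4 kN·m at a=2 m (b=L-a=6):
  R_A = M₀/L = 4/8 = 1/2 kN
  R_B = -M₀/L = -4/8 = -1/2 kN
Superposition: R_A = 457/30 kN, R_B = 1133/30 kN

R_A = 457/30 kN, R_B = 1133/30 kN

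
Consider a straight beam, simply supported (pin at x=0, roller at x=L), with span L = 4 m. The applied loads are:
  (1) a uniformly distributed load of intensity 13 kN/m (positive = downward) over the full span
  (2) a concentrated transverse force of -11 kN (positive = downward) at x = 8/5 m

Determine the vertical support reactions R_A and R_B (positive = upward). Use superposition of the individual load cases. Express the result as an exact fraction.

Load 1 — uniform load w=13 kN/m over full span:
  R_A = wL/2 = 13·4/2 = 26 kN
  R_B = wL/2 = 13·4/2 = 26 kN
Load 2 — point force P=-11 kN at a=8/5 m (b=L-a=12/5):
  R_A = Pb/L = (-11)·(12/5)/4 = -33/5 kN
  R_B = Pa/L = (-11)·(8/5)/4 = -22/5 kN
Superposition: R_A = 97/5 kN, R_B = 108/5 kN

R_A = 97/5 kN, R_B = 108/5 kN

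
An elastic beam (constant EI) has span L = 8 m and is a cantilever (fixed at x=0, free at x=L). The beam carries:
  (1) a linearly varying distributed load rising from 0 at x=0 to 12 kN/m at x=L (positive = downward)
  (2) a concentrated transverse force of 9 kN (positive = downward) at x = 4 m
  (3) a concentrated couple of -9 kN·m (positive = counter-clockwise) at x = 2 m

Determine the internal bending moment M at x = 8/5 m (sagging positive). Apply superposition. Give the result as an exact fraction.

Load 1 — triangular load w₀=12 kN/m (0→w₀ over full span):
  M_1 = w₀Lx/2 - w₀L²/3 - w₀x³/(6L) = 12·8·(8/5)/2 - 12·8²/3 - 12·(8/5)³/(6·8) = -22528/125 kN·m
Load 2 — point force P=9 kN at a=4 m (b=L-a=4):
  M_2 = -P(a-x)  [x≤a] = -9·(4-(8/5)) = -108/5 kN·m
Load 3 — applied couple M₀=-9 kN·m at a=2 m (b=L-a=6):
  M_3 = M₀  [x≤a] = (-9) = -9 kN·m
Superposition: M = Σ M_i = -26353/125 kN·m ≈ -210.824000 kN·m

M(8/5) = -26353/125 kN·m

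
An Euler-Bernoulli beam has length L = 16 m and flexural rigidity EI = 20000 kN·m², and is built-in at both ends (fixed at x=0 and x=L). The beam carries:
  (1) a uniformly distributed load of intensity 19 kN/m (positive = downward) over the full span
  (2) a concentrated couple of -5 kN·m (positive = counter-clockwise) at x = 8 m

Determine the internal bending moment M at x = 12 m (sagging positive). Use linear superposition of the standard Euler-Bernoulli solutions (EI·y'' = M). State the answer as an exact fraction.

Load 1 — uniform load w=19 kN/m over full span:
  M_1 = wLx/2 - wL²/12 - wx²/2 = 19·16·12/2 - 19·16²/12 - 19·12²/2 = 152/3 kN·m
Load 2 — applied couple M₀=-5 kN·m at a=8 m (b=L-a=8):
  M_2 = R_Ax - M_A - M₀  [x>a] with R_A=-15/32, M_A=-5/4 = (-15/32)·12 - (-5/4) - (-5) = 5/8 kN·m
Superposition: M = Σ M_i = 1231/24 kN·m ≈ 51.291667 kN·m

M(12) = 1231/24 kN·m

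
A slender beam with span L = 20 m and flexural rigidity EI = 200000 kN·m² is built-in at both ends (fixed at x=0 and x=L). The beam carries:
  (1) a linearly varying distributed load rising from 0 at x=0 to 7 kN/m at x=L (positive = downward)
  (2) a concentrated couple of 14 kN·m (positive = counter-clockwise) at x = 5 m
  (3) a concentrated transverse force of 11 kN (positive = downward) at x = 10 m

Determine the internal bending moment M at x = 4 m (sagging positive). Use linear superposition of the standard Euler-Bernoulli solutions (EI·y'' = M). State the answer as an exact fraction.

Load 1 — triangular load w₀=7 kN/m (0→w₀ over full span):
  M_1 = 3w₀Lx/20 - w₀L²/30 - w₀x³/(6L) = 3·7·20·4/20 - 7·20²/30 - 7·4³/(6·20) = -196/15 kN·m
Load 2 — applied couple M₀=14 kN·m at a=5 m (b=L-a=15):
  M_2 = R_Ax - M_A  [x≤a] with R_A=63/80, M_A=-21/8 = (63/80)·4 - (-21/8) = 231/40 kN·m
Load 3 — point force P=11 kN at a=10 m (b=L-a=10):
  M_3 = Pb²(3a+b)x/L³ - Pab²/L²  [x≤a] = 11·10²·(3·10+10)·4/20³ - 11·10·10²/20² = -11/2 kN·m
Superposition: M = Σ M_i = -307/24 kN·m ≈ -12.791667 kN·m

M(4) = -307/24 kN·m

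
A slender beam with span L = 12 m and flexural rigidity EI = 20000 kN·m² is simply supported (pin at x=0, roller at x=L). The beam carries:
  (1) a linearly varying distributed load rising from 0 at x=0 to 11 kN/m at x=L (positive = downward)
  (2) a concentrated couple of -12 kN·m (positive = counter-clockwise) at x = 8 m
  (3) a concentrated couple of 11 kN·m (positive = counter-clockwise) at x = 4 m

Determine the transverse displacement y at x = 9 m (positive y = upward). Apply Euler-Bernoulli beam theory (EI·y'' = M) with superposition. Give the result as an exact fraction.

y(9) = -6631/128000 m

Load 1 — triangular load w₀=11 kN/m (0→w₀ over full span):
  y_1 = -w₀x(7L⁴-10L²x²+3x⁴)/(360LEI) = -11·9·(7·12⁴-10·12²·9²+3·9⁴)/(360·12·20000) = -35343/640000 m
Load 2 — applied couple M₀=-12 kN·m at a=8 m (b=L-a=4):
  y_2 = (M₀x³/(6L)-M₀(x-a)²/2+C₁x)/EI  [x>a] with C₁=M₀(3b²-L²)/(6L)=16 = ((-12)·9³/(6·12)-(-12)·(9-8)²/2+16·9)/20000 = 57/40000 m
Load 3 — applied couple M₀=11 kN·m at a=4 m (b=L-a=8):
  y_3 = (M₀x³/(6L)-M₀(x-a)²/2+C₁x)/EI  [x>a] with C₁=M₀(3b²-L²)/(6L)=22/3 = (11·9³/(6·12)-11·(9-4)²/2+(22/3)·9)/20000 = 319/160000 m
Superposition: y = Σ y_i = -6631/128000 m ≈ -0.051805 m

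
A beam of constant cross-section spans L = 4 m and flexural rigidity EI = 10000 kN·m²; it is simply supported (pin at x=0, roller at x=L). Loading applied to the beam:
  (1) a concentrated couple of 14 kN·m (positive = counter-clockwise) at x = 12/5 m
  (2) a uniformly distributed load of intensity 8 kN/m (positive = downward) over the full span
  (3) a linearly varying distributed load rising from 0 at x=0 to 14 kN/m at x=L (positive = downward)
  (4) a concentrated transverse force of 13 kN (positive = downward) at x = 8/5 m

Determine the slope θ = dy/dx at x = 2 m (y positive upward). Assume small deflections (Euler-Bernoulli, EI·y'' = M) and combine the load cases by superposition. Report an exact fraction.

Load 1 — applied couple M₀=14 kN·m at a=12/5 m (b=L-a=8/5):
  θ_1 = (M₀x²/(2L)+C₁)/EI  [x≤a] with C₁=M₀(3b²-L²)/(6L)=-364/75 = (14·2²/(2·4)+(-364/75))/10000 = 161/750000 rad
Load 2 — uniform load w=8 kN/m over full span:
  θ_2 = -w(L³-6Lx²+4x³)/(24EI) = -8·(4³-6·4·2²+4·2³)/(24·10000) = 0 rad
Load 3 — triangular load w₀=14 kN/m (0→w₀ over full span):
  θ_3 = -w₀(7L⁴-30L²x²+15x⁴)/(360LEI) = -14·(7·4⁴-30·4²·2²+15·2⁴)/(360·4·10000) = -49/450000 rad
Load 4 — point force P=13 kN at a=8/5 m (b=L-a=12/5):
  θ_4 = -Pa(2L²-6Lx+3x²+a²)/(6LEI)  [x>a] = -13·(8/5)·(2·4²-6·4·2+3·2²+(8/5)²)/(6·4·10000) = 39/312500 rad
Superposition: θ = Σ θ_i = 1297/5625000 rad ≈ 0.000231 rad

θ(2) = 1297/5625000 rad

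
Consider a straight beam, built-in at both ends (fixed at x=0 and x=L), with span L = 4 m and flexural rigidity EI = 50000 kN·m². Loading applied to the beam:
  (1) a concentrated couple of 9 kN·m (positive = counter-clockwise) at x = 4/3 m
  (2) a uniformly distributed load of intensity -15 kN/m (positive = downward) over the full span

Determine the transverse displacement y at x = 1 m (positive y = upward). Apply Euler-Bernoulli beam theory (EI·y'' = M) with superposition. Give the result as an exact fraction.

y(1) = 49/400000 m

Load 1 — applied couple M₀=9 kN·m at a=4/3 m (b=L-a=8/3):
  y_1 = (R_Ax³/6 - M_Ax²/2)/EI  [x≤a] with R_A=3, M_A=0 = (3·1³/6 - 0·1²/2)/50000 = 1/100000 m
Load 2 — uniform load w=-15 kN/m over full span:
  y_2 = -wx²(L-x)²/(24EI) = -(-15)·1²·(4-1)²/(24·50000) = 9/80000 m
Superposition: y = Σ y_i = 49/400000 m ≈ 0.000122 m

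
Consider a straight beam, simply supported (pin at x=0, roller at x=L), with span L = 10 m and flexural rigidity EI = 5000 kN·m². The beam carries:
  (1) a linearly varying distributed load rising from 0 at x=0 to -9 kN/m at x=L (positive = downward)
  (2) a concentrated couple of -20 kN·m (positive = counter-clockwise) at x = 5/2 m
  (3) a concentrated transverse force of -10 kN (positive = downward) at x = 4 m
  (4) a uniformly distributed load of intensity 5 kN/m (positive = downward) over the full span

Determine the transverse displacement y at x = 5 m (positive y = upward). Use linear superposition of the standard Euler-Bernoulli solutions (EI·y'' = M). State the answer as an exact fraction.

y(5) = 121/16000 m

Load 1 — triangular load w₀=-9 kN/m (0→w₀ over full span):
  y_1 = -w₀x(7L⁴-10L²x²+3x⁴)/(360LEI) = -(-9)·5·(7·10⁴-10·10²·5²+3·5⁴)/(360·10·5000) = 15/128 m
Load 2 — applied couple M₀=-20 kN·m at a=5/2 m (b=L-a=15/2):
  y_2 = (M₀x³/(6L)-M₀(x-a)²/2+C₁x)/EI  [x>a] with C₁=M₀(3b²-L²)/(6L)=-275/12 = ((-20)·5³/(6·10)-(-20)·(5-(5/2))²/2+(-275/12)·5)/5000 = -3/160 m
Load 3 — point force P=-10 kN at a=4 m (b=L-a=6):
  y_3 = -Pa(L-x)(2Lx-a²-x²)/(6LEI)  [x>a] = -(-10)·4·(10-5)·(2·10·5-4²-5²)/(6·10·5000) = 59/1500 m
Load 4 — uniform load w=5 kN/m over full span:
  y_4 = -wx(L³-2Lx²+x³)/(24EI) = -5·5·(10³-2·10·5²+5³)/(24·5000) = -25/192 m
Superposition: y = Σ y_i = 121/16000 m ≈ 0.007562 m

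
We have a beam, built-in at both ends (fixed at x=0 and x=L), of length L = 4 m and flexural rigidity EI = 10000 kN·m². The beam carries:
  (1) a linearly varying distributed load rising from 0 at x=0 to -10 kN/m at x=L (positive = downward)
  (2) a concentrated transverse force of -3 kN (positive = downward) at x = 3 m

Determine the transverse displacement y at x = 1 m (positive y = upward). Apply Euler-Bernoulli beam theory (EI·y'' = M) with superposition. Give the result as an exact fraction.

y(1) = 121/640000 m

Load 1 — triangular load w₀=-10 kN/m (0→w₀ over full span):
  y_1 = -w₀x²(L-x)²(x+2L)/(120LEI) = -(-10)·1²·(4-1)²·(1+2·4)/(120·4·10000) = 27/160000 m
Load 2 — point force P=-3 kN at a=3 m (b=L-a=1):
  y_2 = -Pb²x²(3aL-(3a+b)x)/(6L³EI)  [x≤a] = -(-3)·1²·1²·(3·3·4-(3·3+1)·1)/(6·4³·10000) = 13/640000 m
Superposition: y = Σ y_i = 121/640000 m ≈ 0.000189 m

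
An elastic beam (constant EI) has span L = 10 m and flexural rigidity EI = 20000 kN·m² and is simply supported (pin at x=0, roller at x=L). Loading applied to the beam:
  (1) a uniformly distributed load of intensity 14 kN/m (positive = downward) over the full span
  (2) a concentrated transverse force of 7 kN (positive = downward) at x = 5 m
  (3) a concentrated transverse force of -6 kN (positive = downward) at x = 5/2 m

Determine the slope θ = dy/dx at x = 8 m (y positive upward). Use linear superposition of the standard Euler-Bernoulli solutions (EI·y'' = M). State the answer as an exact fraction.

θ(8) = 7653/320000 rad

Load 1 — uniform load w=14 kN/m over full span:
  θ_1 = -w(L³-6Lx²+4x³)/(24EI) = -14·(10³-6·10·8²+4·8³)/(24·20000) = 231/10000 rad
Load 2 — point force P=7 kN at a=5 m (b=L-a=5):
  θ_2 = -Pa(2L²-6Lx+3x²+a²)/(6LEI)  [x>a] = -7·5·(2·10²-6·10·8+3·8²+5²)/(6·10·20000) = 147/80000 rad
Load 3 — point force P=-6 kN at a=5/2 m (b=L-a=15/2):
  θ_3 = -Pa(2L²-6Lx+3x²+a²)/(6LEI)  [x>a] = -(-6)·(5/2)·(2·10²-6·10·8+3·8²+(5/2)²)/(6·10·20000) = -327/320000 rad
Superposition: θ = Σ θ_i = 7653/320000 rad ≈ 0.023916 rad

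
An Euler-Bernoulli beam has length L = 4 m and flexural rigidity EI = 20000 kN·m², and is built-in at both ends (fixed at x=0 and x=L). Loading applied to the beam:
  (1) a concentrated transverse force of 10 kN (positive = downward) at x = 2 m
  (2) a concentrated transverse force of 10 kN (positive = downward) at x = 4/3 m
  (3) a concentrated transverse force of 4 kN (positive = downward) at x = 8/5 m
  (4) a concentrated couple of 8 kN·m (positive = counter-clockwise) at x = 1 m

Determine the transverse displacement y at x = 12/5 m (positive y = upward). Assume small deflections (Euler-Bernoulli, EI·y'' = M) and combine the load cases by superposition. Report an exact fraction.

Load 1 — point force P=10 kN at a=2 m (b=L-a=2):
  y_1 = -Pa²(L-x)²(3bL-(3b+a)(L-x))/(6L³EI)  [x>a] = -10·2²·(4-(12/5))²·(3·2·4-(3·2+2)·(4-(12/5)))/(6·4³·20000) = -7/46875 m
Load 2 — point force P=10 kN at a=4/3 m (b=L-a=8/3):
  y_2 = -Pa²(L-x)²(3bL-(3b+a)(L-x))/(6L³EI)  [x>a] = -10·(4/3)²·(4-(12/5))²·(3·(8/3)·4-(3·(8/3)+(4/3))·(4-(12/5)))/(6·4³·20000) = -128/1265625 m
Load 3 — point force P=4 kN at a=8/5 m (b=L-a=12/5):
  y_3 = -Pa²(L-x)²(3bL-(3b+a)(L-x))/(6L³EI)  [x>a] = -4·(8/5)²·(4-(12/5))²·(3·(12/5)·4-(3·(12/5)+(8/5))·(4-(12/5)))/(6·4³·20000) = -1472/29296875 m
Load 4 — applied couple M₀=8 kN·m at a=1 m (b=L-a=3):
  y_4 = (R_Ax³/6 - M_Ax²/2 - M₀(x-a)²/2)/EI  [x>a] with R_A=9/4, M_A=-3/2 = ((9/4)·(12/5)³/6 - (-3/2)·(12/5)²/2 - 8·((12/5)-1)²/2)/20000 = 13/156250 m
Superposition: y = Σ y_i = -344113/1582031250 m ≈ -0.000218 m

y(12/5) = -344113/1582031250 m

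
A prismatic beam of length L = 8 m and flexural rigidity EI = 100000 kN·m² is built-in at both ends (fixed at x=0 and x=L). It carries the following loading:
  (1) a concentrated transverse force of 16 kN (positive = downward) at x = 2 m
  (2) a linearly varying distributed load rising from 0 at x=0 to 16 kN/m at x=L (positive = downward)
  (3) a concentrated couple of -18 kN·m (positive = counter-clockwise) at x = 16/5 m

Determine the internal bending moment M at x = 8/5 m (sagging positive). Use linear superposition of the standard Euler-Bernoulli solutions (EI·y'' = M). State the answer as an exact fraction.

M(8/5) = -1576/375 kN·m

Load 1 — point force P=16 kN at a=2 m (b=L-a=6):
  M_1 = Pb²(3a+b)x/L³ - Pab²/L²  [x≤a] = 16·6²·(3·2+6)·(8/5)/8³ - 16·2·6²/8² = 18/5 kN·m
Load 2 — triangular load w₀=16 kN/m (0→w₀ over full span):
  M_2 = 3w₀Lx/20 - w₀L²/30 - w₀x³/(6L) = 3·16·8·(8/5)/20 - 16·8²/30 - 16·(8/5)³/(6·8) = -1792/375 kN·m
Load 3 — applied couple M₀=-18 kN·m at a=16/5 m (b=L-a=24/5):
  M_3 = R_Ax - M_A  [x≤a] with R_A=-81/25, M_A=-54/25 = (-81/25)·(8/5) - (-54/25) = -378/125 kN·m
Superposition: M = Σ M_i = -1576/375 kN·m ≈ -4.202667 kN·m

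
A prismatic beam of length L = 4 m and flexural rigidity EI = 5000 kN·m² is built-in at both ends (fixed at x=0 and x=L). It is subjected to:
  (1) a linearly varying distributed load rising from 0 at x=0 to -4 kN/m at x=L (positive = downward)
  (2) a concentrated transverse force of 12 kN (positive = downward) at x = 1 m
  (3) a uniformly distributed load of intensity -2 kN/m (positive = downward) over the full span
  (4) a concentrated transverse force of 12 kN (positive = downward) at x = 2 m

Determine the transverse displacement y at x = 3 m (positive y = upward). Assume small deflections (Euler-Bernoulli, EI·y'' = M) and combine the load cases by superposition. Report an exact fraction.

y(3) = -99/400000 m

Load 1 — triangular load w₀=-4 kN/m (0→w₀ over full span):
  y_1 = -w₀x²(L-x)²(x+2L)/(120LEI) = -(-4)·3²·(4-3)²·(3+2·4)/(120·4·5000) = 33/200000 m
Load 2 — point force P=12 kN at a=1 m (b=L-a=3):
  y_2 = -Pa²(L-x)²(3bL-(3b+a)(L-x))/(6L³EI)  [x>a] = -12·1²·(4-3)²·(3·3·4-(3·3+1)·(4-3))/(6·4³·5000) = -13/80000 m
Load 3 — uniform load w=-2 kN/m over full span:
  y_3 = -wx²(L-x)²/(24EI) = -(-2)·3²·(4-3)²/(24·5000) = 3/20000 m
Load 4 — point force P=12 kN at a=2 m (b=L-a=2):
  y_4 = -Pa²(L-x)²(3bL-(3b+a)(L-x))/(6L³EI)  [x>a] = -12·2²·(4-3)²·(3·2·4-(3·2+2)·(4-3))/(6·4³·5000) = -1/2500 m
Superposition: y = Σ y_i = -99/400000 m ≈ -0.000247 m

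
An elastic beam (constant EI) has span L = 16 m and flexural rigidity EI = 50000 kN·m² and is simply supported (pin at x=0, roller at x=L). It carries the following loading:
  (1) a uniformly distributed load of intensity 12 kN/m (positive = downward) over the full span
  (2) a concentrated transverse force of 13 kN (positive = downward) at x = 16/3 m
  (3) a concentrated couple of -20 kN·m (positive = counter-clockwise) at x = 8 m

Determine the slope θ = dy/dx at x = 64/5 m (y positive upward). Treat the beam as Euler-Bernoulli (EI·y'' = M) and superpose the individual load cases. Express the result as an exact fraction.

θ(64/5) = 2241559/63281250 rad

Load 1 — uniform load w=12 kN/m over full span:
  θ_1 = -w(L³-6Lx²+4x³)/(24EI) = -12·(16³-6·16·(64/5)²+4·(64/5)³)/(24·50000) = 12672/390625 rad
Load 2 — point force P=13 kN at a=16/3 m (b=L-a=32/3):
  θ_2 = -Pa(2L²-6Lx+3x²+a²)/(6LEI)  [x>a] = -13·(16/3)·(2·16²-6·16·(64/5)+3·(64/5)²+(16/3)²)/(6·16·50000) = 17992/6328125 rad
Load 3 — applied couple M₀=-20 kN·m at a=8 m (b=L-a=8):
  θ_3 = (M₀x²/(2L)-M₀(x-a)+C₁)/EI  [x>a] with C₁=M₀(3b²-L²)/(6L)=40/3 = ((-20)·(64/5)²/(2·16)-(-20)·((64/5)-8)+(40/3))/50000 = 13/93750 rad
Superposition: θ = Σ θ_i = 2241559/63281250 rad ≈ 0.035422 rad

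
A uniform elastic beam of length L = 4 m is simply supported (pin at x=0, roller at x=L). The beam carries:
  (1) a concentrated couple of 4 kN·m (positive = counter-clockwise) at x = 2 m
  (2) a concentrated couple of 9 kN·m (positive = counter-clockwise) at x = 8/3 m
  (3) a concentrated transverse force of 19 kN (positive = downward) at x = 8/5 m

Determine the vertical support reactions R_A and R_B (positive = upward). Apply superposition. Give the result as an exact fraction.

Load 1 — applied couple M₀=4 kN·m at a=2 m (b=L-a=2):
  R_A = M₀/L = 4/4 = 1 kN
  R_B = -M₀/L = -4/4 = -1 kN
Load 2 — applied couple M₀=9 kN·m at a=8/3 m (b=L-a=4/3):
  R_A = M₀/L = 9/4 kN
  R_B = -M₀/L = -9/4 kN
Load 3 — point force P=19 kN at a=8/5 m (b=L-a=12/5):
  R_A = Pb/L = 19·(12/5)/4 = 57/5 kN
  R_B = Pa/L = 19·(8/5)/4 = 38/5 kN
Superposition: R_A = 293/20 kN, R_B = 87/20 kN

R_A = 293/20 kN, R_B = 87/20 kN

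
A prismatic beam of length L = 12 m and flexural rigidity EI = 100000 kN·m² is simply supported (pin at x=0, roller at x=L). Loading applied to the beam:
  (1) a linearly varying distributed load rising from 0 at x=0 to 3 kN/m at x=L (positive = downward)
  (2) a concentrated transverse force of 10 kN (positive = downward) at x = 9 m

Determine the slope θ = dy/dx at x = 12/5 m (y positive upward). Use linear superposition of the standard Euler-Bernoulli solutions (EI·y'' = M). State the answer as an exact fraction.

θ(12/5) = -332289/250000000 rad

Load 1 — triangular load w₀=3 kN/m (0→w₀ over full span):
  θ_1 = -w₀(7L⁴-30L²x²+15x⁴)/(360LEI) = -3·(7·12⁴-30·12²·(12/5)²+15·(12/5)⁴)/(360·12·100000) = -1638/1953125 rad
Load 2 — point force P=10 kN at a=9 m (b=L-a=3):
  θ_2 = -Pb(L²-b²-3x²)/(6LEI)  [x≤a] = -10·3·(12²-3²-3·(12/5)²)/(6·12·100000) = -981/2000000 rad
Superposition: θ = Σ θ_i = -332289/250000000 rad ≈ -0.001329 rad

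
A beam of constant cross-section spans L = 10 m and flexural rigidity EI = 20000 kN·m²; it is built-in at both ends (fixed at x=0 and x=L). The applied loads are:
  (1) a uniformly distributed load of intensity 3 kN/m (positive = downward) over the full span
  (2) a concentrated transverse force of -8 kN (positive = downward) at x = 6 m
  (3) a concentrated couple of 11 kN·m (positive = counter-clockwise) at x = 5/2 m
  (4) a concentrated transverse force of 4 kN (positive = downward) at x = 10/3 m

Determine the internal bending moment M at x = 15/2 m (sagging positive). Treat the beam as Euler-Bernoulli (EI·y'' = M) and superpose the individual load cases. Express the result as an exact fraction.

M(15/2) = 35821/21600 kN·m

Load 1 — uniform load w=3 kN/m over full span:
  M_1 = wLx/2 - wL²/12 - wx²/2 = 3·10·(15/2)/2 - 3·10²/12 - 3·(15/2)²/2 = 25/8 kN·m
Load 2 — point force P=-8 kN at a=6 m (b=L-a=4):
  M_2 = Pa²(a+3b)(L-x)/L³ - Pa²b/L²  [x>a] = (-8)·6²·(6+3·4)·(10-(15/2))/10³ - (-8)·6²·4/10² = -36/25 kN·m
Load 3 — applied couple M₀=11 kN·m at a=5/2 m (b=L-a=15/2):
  M_3 = R_Ax - M_A - M₀  [x>a] with R_A=99/80, M_A=-33/16 = (99/80)·(15/2) - (-33/16) - 11 = 11/32 kN·m
Load 4 — point force P=4 kN at a=10/3 m (b=L-a=20/3):
  M_4 = Pa²(a+3b)(L-x)/L³ - Pa²b/L²  [x>a] = 4·(10/3)²·((10/3)+3·(20/3))·(10-(15/2))/10³ - 4·(10/3)²·(20/3)/10² = -10/27 kN·m
Superposition: M = Σ M_i = 35821/21600 kN·m ≈ 1.658380 kN·m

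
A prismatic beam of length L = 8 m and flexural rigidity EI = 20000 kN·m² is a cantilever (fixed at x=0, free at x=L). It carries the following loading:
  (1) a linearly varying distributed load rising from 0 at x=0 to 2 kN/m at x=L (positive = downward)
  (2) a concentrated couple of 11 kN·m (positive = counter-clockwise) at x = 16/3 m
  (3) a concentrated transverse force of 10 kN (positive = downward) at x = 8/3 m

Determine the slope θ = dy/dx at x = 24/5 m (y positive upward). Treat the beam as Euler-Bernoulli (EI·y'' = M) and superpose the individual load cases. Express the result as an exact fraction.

θ(24/5) = -70963/14062500 rad

Load 1 — triangular load w₀=2 kN/m (0→w₀ over full span):
  θ_1 = (w₀Lx²/4-w₀L²x/3-w₀x⁴/(24L))/EI = (2·8·(24/5)²/4-2·8²·(24/5)/3-2·(24/5)⁴/(24·8))/20000 = -2308/390625 rad
Load 2 — applied couple M₀=11 kN·m at a=16/3 m (b=L-a=8/3):
  θ_2 = M₀x/EI  [x≤a] = 11·(24/5)/20000 = 33/12500 rad
Load 3 — point force P=10 kN at a=8/3 m (b=L-a=16/3):
  θ_3 = -Pa²/(2EI)  [x>a] = -10·(8/3)²/(2·20000) = -2/1125 rad
Superposition: θ = Σ θ_i = -70963/14062500 rad ≈ -0.005046 rad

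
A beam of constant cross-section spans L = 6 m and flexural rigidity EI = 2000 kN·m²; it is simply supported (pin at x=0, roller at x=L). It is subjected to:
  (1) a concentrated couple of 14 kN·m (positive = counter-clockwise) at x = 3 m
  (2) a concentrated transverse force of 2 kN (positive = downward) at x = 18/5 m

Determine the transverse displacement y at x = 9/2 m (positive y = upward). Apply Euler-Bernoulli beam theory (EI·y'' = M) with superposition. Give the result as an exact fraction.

y(9/2) = -4599/4000000 m

Load 1 — applied couple M₀=14 kN·m at a=3 m (b=L-a=3):
  y_1 = (M₀x³/(6L)-M₀(x-a)²/2+C₁x)/EI  [x>a] with C₁=M₀(3b²-L²)/(6L)=-7/2 = (14·(9/2)³/(6·6)-14·((9/2)-3)²/2+(-7/2)·(9/2))/2000 = 63/32000 m
Load 2 — point force P=2 kN at a=18/5 m (b=L-a=12/5):
  y_2 = -Pa(L-x)(2Lx-a²-x²)/(6LEI)  [x>a] = -2·(18/5)·(6-(9/2))·(2·6·(9/2)-(18/5)²-(9/2)²)/(6·6·2000) = -6237/2000000 m
Superposition: y = Σ y_i = -4599/4000000 m ≈ -0.001150 m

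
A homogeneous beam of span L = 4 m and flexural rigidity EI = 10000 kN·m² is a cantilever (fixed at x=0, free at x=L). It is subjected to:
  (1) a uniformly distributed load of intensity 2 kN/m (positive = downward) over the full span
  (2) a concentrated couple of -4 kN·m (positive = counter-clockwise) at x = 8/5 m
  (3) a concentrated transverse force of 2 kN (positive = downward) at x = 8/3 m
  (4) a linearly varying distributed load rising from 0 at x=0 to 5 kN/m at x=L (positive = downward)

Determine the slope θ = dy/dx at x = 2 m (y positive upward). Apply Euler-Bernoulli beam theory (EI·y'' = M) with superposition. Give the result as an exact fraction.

θ(2) = -659/100000 rad

Load 1 — uniform load w=2 kN/m over full span:
  θ_1 = -wx(x²-3Lx+3L²)/(6EI) = -2·2·(2²-3·4·2+3·4²)/(6·10000) = -7/3750 rad
Load 2 — applied couple M₀=-4 kN·m at a=8/5 m (b=L-a=12/5):
  θ_2 = M₀a/EI  [x>a] = (-4)·(8/5)/10000 = -2/3125 rad
Load 3 — point force P=2 kN at a=8/3 m (b=L-a=4/3):
  θ_3 = -Px(2a-x)/(2EI)  [x≤a] = -2·2·(2·(8/3)-2)/(2·10000) = -1/1500 rad
Load 4 — triangular load w₀=5 kN/m (0→w₀ over full span):
  θ_4 = (w₀Lx²/4-w₀L²x/3-w₀x⁴/(24L))/EI = (5·4·2²/4-5·4²·2/3-5·2⁴/(24·4))/10000 = -41/12000 rad
Superposition: θ = Σ θ_i = -659/100000 rad ≈ -0.006590 rad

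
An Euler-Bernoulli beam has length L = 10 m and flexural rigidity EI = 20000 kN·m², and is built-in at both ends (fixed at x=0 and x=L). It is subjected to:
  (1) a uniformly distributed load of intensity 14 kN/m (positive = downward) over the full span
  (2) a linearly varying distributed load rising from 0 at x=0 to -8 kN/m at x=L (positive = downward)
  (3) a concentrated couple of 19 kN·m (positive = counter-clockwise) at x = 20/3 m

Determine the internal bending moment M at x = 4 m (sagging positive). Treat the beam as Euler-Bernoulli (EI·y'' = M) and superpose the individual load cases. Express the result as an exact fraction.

Load 1 — uniform load w=14 kN/m over full span:
  M_1 = wLx/2 - wL²/12 - wx²/2 = 14·10·4/2 - 14·10²/12 - 14·4²/2 = 154/3 kN·m
Load 2 — triangular load w₀=-8 kN/m (0→w₀ over full span):
  M_2 = 3w₀Lx/20 - w₀L²/30 - w₀x³/(6L) = 3·(-8)·10·4/20 - (-8)·10²/30 - (-8)·4³/(6·10) = -64/5 kN·m
Load 3 — applied couple M₀=19 kN·m at a=20/3 m (b=L-a=10/3):
  M_3 = R_Ax - M_A  [x≤a] with R_A=38/15, M_A=19/3 = (38/15)·4 - (19/3) = 19/5 kN·m
Superposition: M = Σ M_i = 127/3 kN·m ≈ 42.333333 kN·m

M(4) = 127/3 kN·m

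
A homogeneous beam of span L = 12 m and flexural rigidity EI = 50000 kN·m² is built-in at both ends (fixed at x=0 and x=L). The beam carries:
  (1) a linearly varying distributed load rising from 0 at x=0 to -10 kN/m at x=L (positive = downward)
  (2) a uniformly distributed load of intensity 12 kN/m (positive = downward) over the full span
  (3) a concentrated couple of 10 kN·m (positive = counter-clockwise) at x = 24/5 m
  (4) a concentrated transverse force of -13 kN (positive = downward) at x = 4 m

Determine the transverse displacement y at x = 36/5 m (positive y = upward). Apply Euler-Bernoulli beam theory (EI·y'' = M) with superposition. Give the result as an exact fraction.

y(36/5) = -148048/29296875 m

Load 1 — triangular load w₀=-10 kN/m (0→w₀ over full span):
  y_1 = -w₀x²(L-x)²(x+2L)/(120LEI) = -(-10)·(36/5)²·(12-(36/5))²·((36/5)+2·12)/(120·12·50000) = 50544/9765625 m
Load 2 — uniform load w=12 kN/m over full span:
  y_2 = -wx²(L-x)²/(24EI) = -12·(36/5)²·(12-(36/5))²/(24·50000) = -23328/1953125 m
Load 3 — applied couple M₀=10 kN·m at a=24/5 m (b=L-a=36/5):
  y_3 = (R_Ax³/6 - M_Ax²/2 - M₀(x-a)²/2)/EI  [x>a] with R_A=6/5, M_A=6/5 = ((6/5)·(36/5)³/6 - (6/5)·(36/5)²/2 - 10·((36/5)-(24/5))²/2)/50000 = 576/1953125 m
Load 4 — point force P=-13 kN at a=4 m (b=L-a=8):
  y_4 = -Pa²(L-x)²(3bL-(3b+a)(L-x))/(6L³EI)  [x>a] = -(-13)·4²·(12-(36/5))²·(3·8·12-(3·8+4)·(12-(36/5)))/(6·12³·50000) = 1664/1171875 m
Superposition: y = Σ y_i = -148048/29296875 m ≈ -0.005053 m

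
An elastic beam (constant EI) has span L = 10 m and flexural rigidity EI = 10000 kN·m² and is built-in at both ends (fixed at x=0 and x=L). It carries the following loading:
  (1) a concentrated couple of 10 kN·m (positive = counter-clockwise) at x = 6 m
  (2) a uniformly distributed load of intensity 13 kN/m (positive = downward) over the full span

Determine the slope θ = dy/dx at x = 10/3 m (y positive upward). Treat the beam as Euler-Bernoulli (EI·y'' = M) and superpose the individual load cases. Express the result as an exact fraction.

Load 1 — applied couple M₀=10 kN·m at a=6 m (b=L-a=4):
  θ_1 = (R_Ax²/2 - M_Ax)/EI  [x≤a] with R_A=36/25, M_A=16/5 = ((36/25)·(10/3)²/2 - (16/5)·(10/3))/10000 = -1/3750 rad
Load 2 — uniform load w=13 kN/m over full span:
  θ_2 = -wx(L-x)(L-2x)/(12EI) = -13·(10/3)·(10-(10/3))·(10-2·(10/3))/(12·10000) = -13/1620 rad
Superposition: θ = Σ θ_i = -1679/202500 rad ≈ -0.008291 rad

θ(10/3) = -1679/202500 rad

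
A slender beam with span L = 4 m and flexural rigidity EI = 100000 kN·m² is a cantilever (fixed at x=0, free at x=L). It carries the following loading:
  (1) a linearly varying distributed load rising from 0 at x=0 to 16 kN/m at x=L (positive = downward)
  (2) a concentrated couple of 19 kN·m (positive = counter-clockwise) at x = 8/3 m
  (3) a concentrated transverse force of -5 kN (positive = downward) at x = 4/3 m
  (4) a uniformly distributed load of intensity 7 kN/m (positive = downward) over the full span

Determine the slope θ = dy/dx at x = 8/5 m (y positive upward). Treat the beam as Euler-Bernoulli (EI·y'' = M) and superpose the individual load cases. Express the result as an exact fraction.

θ(8/5) = -21157/17578125 rad

Load 1 — triangular load w₀=16 kN/m (0→w₀ over full span):
  θ_1 = (w₀Lx²/4-w₀L²x/3-w₀x⁴/(24L))/EI = (16·4·(8/5)²/4-16·4²·(8/5)/3-16·(8/5)⁴/(24·4))/100000 = -1888/1953125 rad
Load 2 — applied couple M₀=19 kN·m at a=8/3 m (b=L-a=4/3):
  θ_2 = M₀x/EI  [x≤a] = 19·(8/5)/100000 = 19/62500 rad
Load 3 — point force P=-5 kN at a=4/3 m (b=L-a=8/3):
  θ_3 = -Pa²/(2EI)  [x>a] = -(-5)·(4/3)²/(2·100000) = 1/22500 rad
Load 4 — uniform load w=7 kN/m over full span:
  θ_4 = -wx(x²-3Lx+3L²)/(6EI) = -7·(8/5)·((8/5)²-3·4·(8/5)+3·4²)/(6·100000) = -686/1171875 rad
Superposition: θ = Σ θ_i = -21157/17578125 rad ≈ -0.001204 rad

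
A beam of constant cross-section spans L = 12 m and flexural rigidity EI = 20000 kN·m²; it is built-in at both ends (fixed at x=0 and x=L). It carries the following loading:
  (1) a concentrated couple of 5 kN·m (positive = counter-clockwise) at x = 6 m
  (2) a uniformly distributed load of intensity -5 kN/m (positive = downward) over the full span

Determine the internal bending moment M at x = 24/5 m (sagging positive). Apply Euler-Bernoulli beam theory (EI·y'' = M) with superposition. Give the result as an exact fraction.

M(24/5) = -493/20 kN·m

Load 1 — applied couple M₀=5 kN·m at a=6 m (b=L-a=6):
  M_1 = R_Ax - M_A  [x≤a] with R_A=5/8, M_A=5/4 = (5/8)·(24/5) - (5/4) = 7/4 kN·m
Load 2 — uniform load w=-5 kN/m over full span:
  M_2 = wLx/2 - wL²/12 - wx²/2 = (-5)·12·(24/5)/2 - (-5)·12²/12 - (-5)·(24/5)²/2 = -132/5 kN·m
Superposition: M = Σ M_i = -493/20 kN·m ≈ -24.650000 kN·m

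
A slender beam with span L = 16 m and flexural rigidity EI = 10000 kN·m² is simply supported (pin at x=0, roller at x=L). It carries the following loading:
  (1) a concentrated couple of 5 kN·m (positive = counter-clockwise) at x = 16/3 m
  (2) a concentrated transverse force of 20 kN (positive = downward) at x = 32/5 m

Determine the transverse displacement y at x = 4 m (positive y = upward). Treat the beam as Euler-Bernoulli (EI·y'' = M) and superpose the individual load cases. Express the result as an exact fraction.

Load 1 — applied couple M₀=5 kN·m at a=16/3 m (b=L-a=32/3):
  y_1 = (M₀x³/(6L)+C₁x)/EI  [x≤a] with C₁=M₀(3b²-L²)/(6L)=40/9 = (5·4³/(6·16)+(40/9)·4)/10000 = 19/9000 m
Load 2 — point force P=20 kN at a=32/5 m (b=L-a=48/5):
  y_2 = -Pbx(L²-b²-x²)/(6LEI)  [x≤a] = -20·(48/5)·4·(16²-(48/5)²-4²)/(6·16·10000) = -1848/15625 m
Superposition: y = Σ y_i = -130681/1125000 m ≈ -0.116161 m

y(4) = -130681/1125000 m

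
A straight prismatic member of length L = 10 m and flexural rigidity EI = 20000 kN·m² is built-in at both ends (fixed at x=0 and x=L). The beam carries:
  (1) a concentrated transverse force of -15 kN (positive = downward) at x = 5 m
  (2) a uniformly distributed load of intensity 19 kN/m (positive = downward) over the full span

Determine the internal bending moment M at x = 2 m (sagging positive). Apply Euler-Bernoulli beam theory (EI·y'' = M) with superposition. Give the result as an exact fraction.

Load 1 — point force P=-15 kN at a=5 m (b=L-a=5):
  M_1 = Pb²(3a+b)x/L³ - Pab²/L²  [x≤a] = (-15)·5²·(3·5+5)·2/10³ - (-15)·5·5²/10² = 15/4 kN·m
Load 2 — uniform load w=19 kN/m over full span:
  M_2 = wLx/2 - wL²/12 - wx²/2 = 19·10·2/2 - 19·10²/12 - 19·2²/2 = -19/3 kN·m
Superposition: M = Σ M_i = -31/12 kN·m ≈ -2.583333 kN·m

M(2) = -31/12 kN·m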